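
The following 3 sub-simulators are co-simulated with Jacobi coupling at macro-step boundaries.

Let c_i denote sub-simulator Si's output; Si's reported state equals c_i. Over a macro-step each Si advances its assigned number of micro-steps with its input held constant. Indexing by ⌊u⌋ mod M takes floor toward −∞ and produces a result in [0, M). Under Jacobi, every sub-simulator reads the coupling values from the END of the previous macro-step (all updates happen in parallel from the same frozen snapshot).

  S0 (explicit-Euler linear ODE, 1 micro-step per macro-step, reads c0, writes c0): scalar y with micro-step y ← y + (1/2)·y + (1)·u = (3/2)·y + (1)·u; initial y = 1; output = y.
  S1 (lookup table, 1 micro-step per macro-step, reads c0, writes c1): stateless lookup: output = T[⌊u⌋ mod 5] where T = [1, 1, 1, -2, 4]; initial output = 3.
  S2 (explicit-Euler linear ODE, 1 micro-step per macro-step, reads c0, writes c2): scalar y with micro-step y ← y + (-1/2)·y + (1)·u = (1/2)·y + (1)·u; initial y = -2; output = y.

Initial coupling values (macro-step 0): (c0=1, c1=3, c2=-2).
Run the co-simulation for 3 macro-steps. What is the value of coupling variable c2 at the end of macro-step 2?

c2 at macro-step 2 = 5/2

macro 1: S0 reads c0=1 → after 1×micro: 5/2; S1 reads c0=1 → after 1×micro: 1; S2 reads c0=1 → after 1×micro: 0 ⇒ (c0=5/2, c1=1, c2=0)
macro 2: S0 reads c0=5/2 → after 1×micro: 25/4; S1 reads c0=5/2 → after 1×micro: 1; S2 reads c0=5/2 → after 1×micro: 5/2 ⇒ (c0=25/4, c1=1, c2=5/2)
macro 3: S0 reads c0=25/4 → after 1×micro: 125/8; S1 reads c0=25/4 → after 1×micro: 1; S2 reads c0=25/4 → after 1×micro: 15/2 ⇒ (c0=125/8, c1=1, c2=15/2)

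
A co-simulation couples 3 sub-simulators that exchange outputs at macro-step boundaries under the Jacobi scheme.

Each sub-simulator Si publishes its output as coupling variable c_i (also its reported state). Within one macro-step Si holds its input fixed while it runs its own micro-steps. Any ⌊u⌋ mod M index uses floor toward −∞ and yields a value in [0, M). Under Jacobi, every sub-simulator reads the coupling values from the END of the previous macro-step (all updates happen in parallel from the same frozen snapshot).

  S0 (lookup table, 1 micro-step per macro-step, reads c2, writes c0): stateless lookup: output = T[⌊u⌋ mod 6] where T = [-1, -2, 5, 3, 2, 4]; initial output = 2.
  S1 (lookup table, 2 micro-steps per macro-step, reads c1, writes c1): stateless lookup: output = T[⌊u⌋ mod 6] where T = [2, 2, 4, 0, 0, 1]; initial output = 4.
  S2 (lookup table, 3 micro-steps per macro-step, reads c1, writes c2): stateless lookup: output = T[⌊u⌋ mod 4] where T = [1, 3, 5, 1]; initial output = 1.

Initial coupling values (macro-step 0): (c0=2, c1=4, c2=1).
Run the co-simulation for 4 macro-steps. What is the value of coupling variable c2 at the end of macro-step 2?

macro 1: S0 reads c2=1 → after 1×micro: -2; S1 reads c1=4 → after 2×micro: 0; S2 reads c1=4 → after 3×micro: 1 ⇒ (c0=-2, c1=0, c2=1)
macro 2: S0 reads c2=1 → after 1×micro: -2; S1 reads c1=0 → after 2×micro: 2; S2 reads c1=0 → after 3×micro: 1 ⇒ (c0=-2, c1=2, c2=1)
macro 3: S0 reads c2=1 → after 1×micro: -2; S1 reads c1=2 → after 2×micro: 4; S2 reads c1=2 → after 3×micro: 5 ⇒ (c0=-2, c1=4, c2=5)
macro 4: S0 reads c2=5 → after 1×micro: 4; S1 reads c1=4 → after 2×micro: 0; S2 reads c1=4 → after 3×micro: 1 ⇒ (c0=4, c1=0, c2=1)

c2 at macro-step 2 = 1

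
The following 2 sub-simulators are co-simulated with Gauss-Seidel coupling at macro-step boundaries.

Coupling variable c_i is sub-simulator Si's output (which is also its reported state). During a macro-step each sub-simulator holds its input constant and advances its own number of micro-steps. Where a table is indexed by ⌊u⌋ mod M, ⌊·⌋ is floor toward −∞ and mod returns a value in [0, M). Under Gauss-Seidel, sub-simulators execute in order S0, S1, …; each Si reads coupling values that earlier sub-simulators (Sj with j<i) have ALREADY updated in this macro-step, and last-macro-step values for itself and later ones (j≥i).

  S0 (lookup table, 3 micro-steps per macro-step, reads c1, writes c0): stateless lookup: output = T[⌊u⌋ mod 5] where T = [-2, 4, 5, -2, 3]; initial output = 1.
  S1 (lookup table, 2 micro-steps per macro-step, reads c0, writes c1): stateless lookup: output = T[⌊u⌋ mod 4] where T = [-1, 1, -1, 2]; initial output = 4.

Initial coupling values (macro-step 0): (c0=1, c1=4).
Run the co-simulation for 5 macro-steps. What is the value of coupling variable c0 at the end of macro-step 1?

macro 1: S0 reads c1=4 → after 3×micro: 3; S1 reads c0=3 → after 2×micro: 2 ⇒ (c0=3, c1=2)
macro 2: S0 reads c1=2 → after 3×micro: 5; S1 reads c0=5 → after 2×micro: 1 ⇒ (c0=5, c1=1)
macro 3: S0 reads c1=1 → after 3×micro: 4; S1 reads c0=4 → after 2×micro: -1 ⇒ (c0=4, c1=-1)
macro 4: S0 reads c1=-1 → after 3×micro: 3; S1 reads c0=3 → after 2×micro: 2 ⇒ (c0=3, c1=2)
macro 5: S0 reads c1=2 → after 3×micro: 5; S1 reads c0=5 → after 2×micro: 1 ⇒ (c0=5, c1=1)

c0 at macro-step 1 = 3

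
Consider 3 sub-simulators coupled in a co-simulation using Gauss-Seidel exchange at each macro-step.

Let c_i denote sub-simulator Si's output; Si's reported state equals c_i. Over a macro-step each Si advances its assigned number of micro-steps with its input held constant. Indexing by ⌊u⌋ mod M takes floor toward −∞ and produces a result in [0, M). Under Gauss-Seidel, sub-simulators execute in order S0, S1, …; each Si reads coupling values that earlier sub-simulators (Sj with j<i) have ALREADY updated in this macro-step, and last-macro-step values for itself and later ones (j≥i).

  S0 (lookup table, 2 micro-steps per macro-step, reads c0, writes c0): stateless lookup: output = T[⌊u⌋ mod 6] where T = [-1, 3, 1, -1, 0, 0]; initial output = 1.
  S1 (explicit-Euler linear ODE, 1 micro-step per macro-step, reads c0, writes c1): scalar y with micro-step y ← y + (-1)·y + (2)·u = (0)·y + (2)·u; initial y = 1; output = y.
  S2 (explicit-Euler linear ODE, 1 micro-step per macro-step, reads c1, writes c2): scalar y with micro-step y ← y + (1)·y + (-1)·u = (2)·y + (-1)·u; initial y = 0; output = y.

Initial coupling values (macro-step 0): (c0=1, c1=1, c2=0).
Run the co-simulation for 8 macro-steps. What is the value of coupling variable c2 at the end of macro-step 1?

c2 at macro-step 1 = -6

macro 1: S0 reads c0=1 → after 2×micro: 3; S1 reads c0=3 → after 1×micro: 6; S2 reads c1=6 → after 1×micro: -6 ⇒ (c0=3, c1=6, c2=-6)
macro 2: S0 reads c0=3 → after 2×micro: -1; S1 reads c0=-1 → after 1×micro: -2; S2 reads c1=-2 → after 1×micro: -10 ⇒ (c0=-1, c1=-2, c2=-10)
macro 3: S0 reads c0=-1 → after 2×micro: 0; S1 reads c0=0 → after 1×micro: 0; S2 reads c1=0 → after 1×micro: -20 ⇒ (c0=0, c1=0, c2=-20)
macro 4: S0 reads c0=0 → after 2×micro: -1; S1 reads c0=-1 → after 1×micro: -2; S2 reads c1=-2 → after 1×micro: -38 ⇒ (c0=-1, c1=-2, c2=-38)
macro 5: S0 reads c0=-1 → after 2×micro: 0; S1 reads c0=0 → after 1×micro: 0; S2 reads c1=0 → after 1×micro: -76 ⇒ (c0=0, c1=0, c2=-76)
macro 6: S0 reads c0=0 → after 2×micro: -1; S1 reads c0=-1 → after 1×micro: -2; S2 reads c1=-2 → after 1×micro: -150 ⇒ (c0=-1, c1=-2, c2=-150)
macro 7: S0 reads c0=-1 → after 2×micro: 0; S1 reads c0=0 → after 1×micro: 0; S2 reads c1=0 → after 1×micro: -300 ⇒ (c0=0, c1=0, c2=-300)
macro 8: S0 reads c0=0 → after 2×micro: -1; S1 reads c0=-1 → after 1×micro: -2; S2 reads c1=-2 → after 1×micro: -598 ⇒ (c0=-1, c1=-2, c2=-598)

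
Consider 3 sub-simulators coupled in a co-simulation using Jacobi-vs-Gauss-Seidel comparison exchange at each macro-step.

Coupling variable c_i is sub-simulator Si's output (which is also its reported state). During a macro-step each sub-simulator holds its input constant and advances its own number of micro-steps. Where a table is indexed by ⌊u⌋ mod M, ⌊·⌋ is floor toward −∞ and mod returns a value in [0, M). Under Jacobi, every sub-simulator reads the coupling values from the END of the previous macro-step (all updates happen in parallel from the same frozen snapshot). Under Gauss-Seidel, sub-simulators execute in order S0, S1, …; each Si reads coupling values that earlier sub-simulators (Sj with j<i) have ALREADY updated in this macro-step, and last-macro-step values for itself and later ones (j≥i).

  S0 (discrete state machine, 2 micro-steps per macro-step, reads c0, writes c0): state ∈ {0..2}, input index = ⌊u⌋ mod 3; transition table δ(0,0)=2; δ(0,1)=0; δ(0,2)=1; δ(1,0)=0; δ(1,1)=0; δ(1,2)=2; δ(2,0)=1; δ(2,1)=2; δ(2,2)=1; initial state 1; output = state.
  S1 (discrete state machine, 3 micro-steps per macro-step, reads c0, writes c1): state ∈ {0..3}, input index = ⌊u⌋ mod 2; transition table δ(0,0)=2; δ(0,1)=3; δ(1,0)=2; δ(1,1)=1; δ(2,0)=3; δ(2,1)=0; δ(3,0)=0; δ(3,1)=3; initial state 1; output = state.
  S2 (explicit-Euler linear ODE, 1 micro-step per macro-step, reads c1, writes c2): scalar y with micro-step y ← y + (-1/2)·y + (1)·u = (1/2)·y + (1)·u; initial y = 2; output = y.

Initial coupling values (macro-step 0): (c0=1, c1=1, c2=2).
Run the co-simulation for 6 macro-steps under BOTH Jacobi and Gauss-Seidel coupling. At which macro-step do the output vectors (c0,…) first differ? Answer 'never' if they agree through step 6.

first divergence at macro-step: 1

[Jacobi] macro 1: S0 reads c0=1 → after 2×micro: 0; S1 reads c0=1 → after 3×micro: 1; S2 reads c1=1 → after 1×micro: 2 ⇒ (c0=0, c1=1, c2=2)
[Jacobi] macro 2: S0 reads c0=0 → after 2×micro: 1; S1 reads c0=0 → after 3×micro: 0; S2 reads c1=1 → after 1×micro: 2 ⇒ (c0=1, c1=0, c2=2)
[Jacobi] macro 3: S0 reads c0=1 → after 2×micro: 0; S1 reads c0=1 → after 3×micro: 3; S2 reads c1=0 → after 1×micro: 1 ⇒ (c0=0, c1=3, c2=1)
[Jacobi] macro 4: S0 reads c0=0 → after 2×micro: 1; S1 reads c0=0 → after 3×micro: 3; S2 reads c1=3 → after 1×micro: 7/2 ⇒ (c0=1, c1=3, c2=7/2)
[Jacobi] macro 5: S0 reads c0=1 → after 2×micro: 0; S1 reads c0=1 → after 3×micro: 3; S2 reads c1=3 → after 1×micro: 19/4 ⇒ (c0=0, c1=3, c2=19/4)
[Jacobi] macro 6: S0 reads c0=0 → after 2×micro: 1; S1 reads c0=0 → after 3×micro: 3; S2 reads c1=3 → after 1×micro: 43/8 ⇒ (c0=1, c1=3, c2=43/8)
[Gauss-Seidel] macro 1: S0 reads c0=1 → after 2×micro: 0; S1 reads c0=0 → after 3×micro: 0; S2 reads c1=0 → after 1×micro: 1 ⇒ (c0=0, c1=0, c2=1)
[Gauss-Seidel] macro 2: S0 reads c0=0 → after 2×micro: 1; S1 reads c0=1 → after 3×micro: 3; S2 reads c1=3 → after 1×micro: 7/2 ⇒ (c0=1, c1=3, c2=7/2)
[Gauss-Seidel] macro 3: S0 reads c0=1 → after 2×micro: 0; S1 reads c0=0 → after 3×micro: 3; S2 reads c1=3 → after 1×micro: 19/4 ⇒ (c0=0, c1=3, c2=19/4)
[Gauss-Seidel] macro 4: S0 reads c0=0 → after 2×micro: 1; S1 reads c0=1 → after 3×micro: 3; S2 reads c1=3 → after 1×micro: 43/8 ⇒ (c0=1, c1=3, c2=43/8)
[Gauss-Seidel] macro 5: S0 reads c0=1 → after 2×micro: 0; S1 reads c0=0 → after 3×micro: 3; S2 reads c1=3 → after 1×micro: 91/16 ⇒ (c0=0, c1=3, c2=91/16)
[Gauss-Seidel] macro 6: S0 reads c0=0 → after 2×micro: 1; S1 reads c0=1 → after 3×micro: 3; S2 reads c1=3 → after 1×micro: 187/32 ⇒ (c0=1, c1=3, c2=187/32)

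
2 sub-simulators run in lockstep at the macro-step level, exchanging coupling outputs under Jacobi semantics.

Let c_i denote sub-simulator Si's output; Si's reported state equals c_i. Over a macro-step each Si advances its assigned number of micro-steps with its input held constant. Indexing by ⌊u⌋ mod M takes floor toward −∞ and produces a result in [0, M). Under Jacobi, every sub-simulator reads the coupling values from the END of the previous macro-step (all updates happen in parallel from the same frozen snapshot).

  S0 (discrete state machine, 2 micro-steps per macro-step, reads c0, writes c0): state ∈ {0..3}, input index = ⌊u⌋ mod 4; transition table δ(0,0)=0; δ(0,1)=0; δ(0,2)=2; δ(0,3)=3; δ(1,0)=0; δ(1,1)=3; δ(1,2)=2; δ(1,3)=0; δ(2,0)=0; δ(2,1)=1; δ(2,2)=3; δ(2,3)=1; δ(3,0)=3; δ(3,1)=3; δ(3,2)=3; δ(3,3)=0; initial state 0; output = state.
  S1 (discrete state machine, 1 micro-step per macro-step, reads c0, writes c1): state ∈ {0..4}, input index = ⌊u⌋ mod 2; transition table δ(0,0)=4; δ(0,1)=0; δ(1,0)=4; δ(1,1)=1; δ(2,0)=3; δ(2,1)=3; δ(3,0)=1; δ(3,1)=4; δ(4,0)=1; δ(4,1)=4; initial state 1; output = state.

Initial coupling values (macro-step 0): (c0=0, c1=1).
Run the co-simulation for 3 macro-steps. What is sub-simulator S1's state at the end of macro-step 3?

S1 state at macro-step 3 = 4

macro 1: S0 reads c0=0 → after 2×micro: 0; S1 reads c0=0 → after 1×micro: 4 ⇒ (c0=0, c1=4)
macro 2: S0 reads c0=0 → after 2×micro: 0; S1 reads c0=0 → after 1×micro: 1 ⇒ (c0=0, c1=1)
macro 3: S0 reads c0=0 → after 2×micro: 0; S1 reads c0=0 → after 1×micro: 4 ⇒ (c0=0, c1=4)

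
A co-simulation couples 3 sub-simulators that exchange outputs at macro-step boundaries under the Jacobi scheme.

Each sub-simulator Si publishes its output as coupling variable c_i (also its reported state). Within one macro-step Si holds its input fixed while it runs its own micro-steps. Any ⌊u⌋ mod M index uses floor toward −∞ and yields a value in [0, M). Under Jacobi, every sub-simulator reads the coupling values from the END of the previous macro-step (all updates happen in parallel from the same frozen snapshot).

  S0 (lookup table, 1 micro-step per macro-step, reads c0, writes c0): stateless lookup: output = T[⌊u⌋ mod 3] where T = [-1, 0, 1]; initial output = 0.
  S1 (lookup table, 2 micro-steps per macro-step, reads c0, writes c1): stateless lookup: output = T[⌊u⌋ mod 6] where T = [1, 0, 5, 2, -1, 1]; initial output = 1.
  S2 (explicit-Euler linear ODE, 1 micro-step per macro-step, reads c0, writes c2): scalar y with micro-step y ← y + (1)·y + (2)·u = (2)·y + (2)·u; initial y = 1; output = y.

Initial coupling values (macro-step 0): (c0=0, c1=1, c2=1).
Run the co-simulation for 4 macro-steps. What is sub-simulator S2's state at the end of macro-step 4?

S2 state at macro-step 4 = 12

macro 1: S0 reads c0=0 → after 1×micro: -1; S1 reads c0=0 → after 2×micro: 1; S2 reads c0=0 → after 1×micro: 2 ⇒ (c0=-1, c1=1, c2=2)
macro 2: S0 reads c0=-1 → after 1×micro: 1; S1 reads c0=-1 → after 2×micro: 1; S2 reads c0=-1 → after 1×micro: 2 ⇒ (c0=1, c1=1, c2=2)
macro 3: S0 reads c0=1 → after 1×micro: 0; S1 reads c0=1 → after 2×micro: 0; S2 reads c0=1 → after 1×micro: 6 ⇒ (c0=0, c1=0, c2=6)
macro 4: S0 reads c0=0 → after 1×micro: -1; S1 reads c0=0 → after 2×micro: 1; S2 reads c0=0 → after 1×micro: 12 ⇒ (c0=-1, c1=1, c2=12)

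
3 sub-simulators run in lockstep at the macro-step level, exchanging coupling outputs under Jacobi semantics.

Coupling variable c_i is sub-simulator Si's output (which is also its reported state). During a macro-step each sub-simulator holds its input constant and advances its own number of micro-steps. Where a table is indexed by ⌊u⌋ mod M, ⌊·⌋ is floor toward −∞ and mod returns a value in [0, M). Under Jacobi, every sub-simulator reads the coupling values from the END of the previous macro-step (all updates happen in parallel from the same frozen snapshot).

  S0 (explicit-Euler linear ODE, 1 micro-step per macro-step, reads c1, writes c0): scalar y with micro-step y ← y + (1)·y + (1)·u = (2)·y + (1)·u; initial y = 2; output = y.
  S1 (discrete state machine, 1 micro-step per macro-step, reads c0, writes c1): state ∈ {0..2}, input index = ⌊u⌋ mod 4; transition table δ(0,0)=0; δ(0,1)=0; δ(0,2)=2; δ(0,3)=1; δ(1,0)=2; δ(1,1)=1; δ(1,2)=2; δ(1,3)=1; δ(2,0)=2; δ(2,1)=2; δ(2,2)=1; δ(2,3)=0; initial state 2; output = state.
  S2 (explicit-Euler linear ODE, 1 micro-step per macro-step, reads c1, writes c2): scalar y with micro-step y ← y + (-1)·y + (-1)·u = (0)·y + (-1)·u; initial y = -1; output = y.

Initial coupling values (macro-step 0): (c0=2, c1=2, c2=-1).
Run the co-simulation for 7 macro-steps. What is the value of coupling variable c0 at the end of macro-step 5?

macro 1: S0 reads c1=2 → after 1×micro: 6; S1 reads c0=2 → after 1×micro: 1; S2 reads c1=2 → after 1×micro: -2 ⇒ (c0=6, c1=1, c2=-2)
macro 2: S0 reads c1=1 → after 1×micro: 13; S1 reads c0=6 → after 1×micro: 2; S2 reads c1=1 → after 1×micro: -1 ⇒ (c0=13, c1=2, c2=-1)
macro 3: S0 reads c1=2 → after 1×micro: 28; S1 reads c0=13 → after 1×micro: 2; S2 reads c1=2 → after 1×micro: -2 ⇒ (c0=28, c1=2, c2=-2)
macro 4: S0 reads c1=2 → after 1×micro: 58; S1 reads c0=28 → after 1×micro: 2; S2 reads c1=2 → after 1×micro: -2 ⇒ (c0=58, c1=2, c2=-2)
macro 5: S0 reads c1=2 → after 1×micro: 118; S1 reads c0=58 → after 1×micro: 1; S2 reads c1=2 → after 1×micro: -2 ⇒ (c0=118, c1=1, c2=-2)
macro 6: S0 reads c1=1 → after 1×micro: 237; S1 reads c0=118 → after 1×micro: 2; S2 reads c1=1 → after 1×micro: -1 ⇒ (c0=237, c1=2, c2=-1)
macro 7: S0 reads c1=2 → after 1×micro: 476; S1 reads c0=237 → after 1×micro: 2; S2 reads c1=2 → after 1×micro: -2 ⇒ (c0=476, c1=2, c2=-2)

c0 at macro-step 5 = 118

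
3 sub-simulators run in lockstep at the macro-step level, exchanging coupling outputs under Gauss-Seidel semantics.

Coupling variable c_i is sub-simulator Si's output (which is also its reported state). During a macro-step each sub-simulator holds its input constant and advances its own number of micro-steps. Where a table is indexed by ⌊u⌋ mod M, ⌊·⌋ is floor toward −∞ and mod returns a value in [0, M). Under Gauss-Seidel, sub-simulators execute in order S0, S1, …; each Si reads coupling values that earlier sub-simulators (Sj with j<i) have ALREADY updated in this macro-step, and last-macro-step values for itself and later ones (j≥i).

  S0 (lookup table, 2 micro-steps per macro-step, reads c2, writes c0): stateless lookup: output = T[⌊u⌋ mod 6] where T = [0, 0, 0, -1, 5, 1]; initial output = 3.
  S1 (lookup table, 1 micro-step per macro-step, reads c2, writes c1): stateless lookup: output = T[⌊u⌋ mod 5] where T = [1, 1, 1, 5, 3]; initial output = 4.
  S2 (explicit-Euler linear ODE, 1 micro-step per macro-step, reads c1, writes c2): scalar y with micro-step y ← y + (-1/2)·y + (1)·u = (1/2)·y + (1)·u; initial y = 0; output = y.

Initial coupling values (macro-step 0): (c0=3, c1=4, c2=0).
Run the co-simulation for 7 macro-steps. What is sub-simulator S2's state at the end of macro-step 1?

macro 1: S0 reads c2=0 → after 2×micro: 0; S1 reads c2=0 → after 1×micro: 1; S2 reads c1=1 → after 1×micro: 1 ⇒ (c0=0, c1=1, c2=1)
macro 2: S0 reads c2=1 → after 2×micro: 0; S1 reads c2=1 → after 1×micro: 1; S2 reads c1=1 → after 1×micro: 3/2 ⇒ (c0=0, c1=1, c2=3/2)
macro 3: S0 reads c2=3/2 → after 2×micro: 0; S1 reads c2=3/2 → after 1×micro: 1; S2 reads c1=1 → after 1×micro: 7/4 ⇒ (c0=0, c1=1, c2=7/4)
macro 4: S0 reads c2=7/4 → after 2×micro: 0; S1 reads c2=7/4 → after 1×micro: 1; S2 reads c1=1 → after 1×micro: 15/8 ⇒ (c0=0, c1=1, c2=15/8)
macro 5: S0 reads c2=15/8 → after 2×micro: 0; S1 reads c2=15/8 → after 1×micro: 1; S2 reads c1=1 → after 1×micro: 31/16 ⇒ (c0=0, c1=1, c2=31/16)
macro 6: S0 reads c2=31/16 → after 2×micro: 0; S1 reads c2=31/16 → after 1×micro: 1; S2 reads c1=1 → after 1×micro: 63/32 ⇒ (c0=0, c1=1, c2=63/32)
macro 7: S0 reads c2=63/32 → after 2×micro: 0; S1 reads c2=63/32 → after 1×micro: 1; S2 reads c1=1 → after 1×micro: 127/64 ⇒ (c0=0, c1=1, c2=127/64)

S2 state at macro-step 1 = 1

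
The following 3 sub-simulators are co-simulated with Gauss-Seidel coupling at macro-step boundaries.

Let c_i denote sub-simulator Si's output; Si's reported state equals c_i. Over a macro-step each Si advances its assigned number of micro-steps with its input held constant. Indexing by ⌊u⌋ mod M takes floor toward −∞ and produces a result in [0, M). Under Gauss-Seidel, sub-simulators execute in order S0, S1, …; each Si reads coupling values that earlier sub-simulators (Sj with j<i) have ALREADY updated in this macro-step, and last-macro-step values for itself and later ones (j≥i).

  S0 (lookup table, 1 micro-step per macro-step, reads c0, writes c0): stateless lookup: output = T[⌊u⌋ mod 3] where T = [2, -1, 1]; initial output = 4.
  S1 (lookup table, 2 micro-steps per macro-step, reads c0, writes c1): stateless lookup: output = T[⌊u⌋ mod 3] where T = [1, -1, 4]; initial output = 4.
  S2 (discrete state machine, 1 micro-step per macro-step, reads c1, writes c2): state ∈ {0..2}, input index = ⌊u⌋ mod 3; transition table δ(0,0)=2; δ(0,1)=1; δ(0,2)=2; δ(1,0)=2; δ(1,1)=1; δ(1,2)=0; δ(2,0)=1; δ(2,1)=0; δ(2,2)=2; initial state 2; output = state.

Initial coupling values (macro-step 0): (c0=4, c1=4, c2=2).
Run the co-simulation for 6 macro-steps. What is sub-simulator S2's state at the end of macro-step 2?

S2 state at macro-step 2 = 2

macro 1: S0 reads c0=4 → after 1×micro: -1; S1 reads c0=-1 → after 2×micro: 4; S2 reads c1=4 → after 1×micro: 0 ⇒ (c0=-1, c1=4, c2=0)
macro 2: S0 reads c0=-1 → after 1×micro: 1; S1 reads c0=1 → after 2×micro: -1; S2 reads c1=-1 → after 1×micro: 2 ⇒ (c0=1, c1=-1, c2=2)
macro 3: S0 reads c0=1 → after 1×micro: -1; S1 reads c0=-1 → after 2×micro: 4; S2 reads c1=4 → after 1×micro: 0 ⇒ (c0=-1, c1=4, c2=0)
macro 4: S0 reads c0=-1 → after 1×micro: 1; S1 reads c0=1 → after 2×micro: -1; S2 reads c1=-1 → after 1×micro: 2 ⇒ (c0=1, c1=-1, c2=2)
macro 5: S0 reads c0=1 → after 1×micro: -1; S1 reads c0=-1 → after 2×micro: 4; S2 reads c1=4 → after 1×micro: 0 ⇒ (c0=-1, c1=4, c2=0)
macro 6: S0 reads c0=-1 → after 1×micro: 1; S1 reads c0=1 → after 2×micro: -1; S2 reads c1=-1 → after 1×micro: 2 ⇒ (c0=1, c1=-1, c2=2)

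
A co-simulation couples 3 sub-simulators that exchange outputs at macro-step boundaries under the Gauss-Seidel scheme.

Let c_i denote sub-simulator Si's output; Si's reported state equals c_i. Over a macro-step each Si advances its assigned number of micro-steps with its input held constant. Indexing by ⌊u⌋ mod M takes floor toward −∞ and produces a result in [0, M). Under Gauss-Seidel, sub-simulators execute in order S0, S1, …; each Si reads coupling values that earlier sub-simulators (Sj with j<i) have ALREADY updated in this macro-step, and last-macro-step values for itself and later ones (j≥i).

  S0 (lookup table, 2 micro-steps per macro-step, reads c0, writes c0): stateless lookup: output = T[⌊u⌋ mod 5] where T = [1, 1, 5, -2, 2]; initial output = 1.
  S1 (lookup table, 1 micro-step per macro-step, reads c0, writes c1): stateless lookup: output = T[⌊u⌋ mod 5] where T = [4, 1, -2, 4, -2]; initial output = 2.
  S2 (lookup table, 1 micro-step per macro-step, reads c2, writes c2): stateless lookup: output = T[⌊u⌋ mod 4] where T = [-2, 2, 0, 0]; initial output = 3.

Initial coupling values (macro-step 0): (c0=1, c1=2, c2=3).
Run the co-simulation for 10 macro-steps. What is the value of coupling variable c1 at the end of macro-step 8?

macro 1: S0 reads c0=1 → after 2×micro: 1; S1 reads c0=1 → after 1×micro: 1; S2 reads c2=3 → after 1×micro: 0 ⇒ (c0=1, c1=1, c2=0)
macro 2: S0 reads c0=1 → after 2×micro: 1; S1 reads c0=1 → after 1×micro: 1; S2 reads c2=0 → after 1×micro: -2 ⇒ (c0=1, c1=1, c2=-2)
macro 3: S0 reads c0=1 → after 2×micro: 1; S1 reads c0=1 → after 1×micro: 1; S2 reads c2=-2 → after 1×micro: 0 ⇒ (c0=1, c1=1, c2=0)
macro 4: S0 reads c0=1 → after 2×micro: 1; S1 reads c0=1 → after 1×micro: 1; S2 reads c2=0 → after 1×micro: -2 ⇒ (c0=1, c1=1, c2=-2)
macro 5: S0 reads c0=1 → after 2×micro: 1; S1 reads c0=1 → after 1×micro: 1; S2 reads c2=-2 → after 1×micro: 0 ⇒ (c0=1, c1=1, c2=0)
macro 6: S0 reads c0=1 → after 2×micro: 1; S1 reads c0=1 → after 1×micro: 1; S2 reads c2=0 → after 1×micro: -2 ⇒ (c0=1, c1=1, c2=-2)
macro 7: S0 reads c0=1 → after 2×micro: 1; S1 reads c0=1 → after 1×micro: 1; S2 reads c2=-2 → after 1×micro: 0 ⇒ (c0=1, c1=1, c2=0)
macro 8: S0 reads c0=1 → after 2×micro: 1; S1 reads c0=1 → after 1×micro: 1; S2 reads c2=0 → after 1×micro: -2 ⇒ (c0=1, c1=1, c2=-2)
macro 9: S0 reads c0=1 → after 2×micro: 1; S1 reads c0=1 → after 1×micro: 1; S2 reads c2=-2 → after 1×micro: 0 ⇒ (c0=1, c1=1, c2=0)
macro 10: S0 reads c0=1 → after 2×micro: 1; S1 reads c0=1 → after 1×micro: 1; S2 reads c2=0 → after 1×micro: -2 ⇒ (c0=1, c1=1, c2=-2)

c1 at macro-step 8 = 1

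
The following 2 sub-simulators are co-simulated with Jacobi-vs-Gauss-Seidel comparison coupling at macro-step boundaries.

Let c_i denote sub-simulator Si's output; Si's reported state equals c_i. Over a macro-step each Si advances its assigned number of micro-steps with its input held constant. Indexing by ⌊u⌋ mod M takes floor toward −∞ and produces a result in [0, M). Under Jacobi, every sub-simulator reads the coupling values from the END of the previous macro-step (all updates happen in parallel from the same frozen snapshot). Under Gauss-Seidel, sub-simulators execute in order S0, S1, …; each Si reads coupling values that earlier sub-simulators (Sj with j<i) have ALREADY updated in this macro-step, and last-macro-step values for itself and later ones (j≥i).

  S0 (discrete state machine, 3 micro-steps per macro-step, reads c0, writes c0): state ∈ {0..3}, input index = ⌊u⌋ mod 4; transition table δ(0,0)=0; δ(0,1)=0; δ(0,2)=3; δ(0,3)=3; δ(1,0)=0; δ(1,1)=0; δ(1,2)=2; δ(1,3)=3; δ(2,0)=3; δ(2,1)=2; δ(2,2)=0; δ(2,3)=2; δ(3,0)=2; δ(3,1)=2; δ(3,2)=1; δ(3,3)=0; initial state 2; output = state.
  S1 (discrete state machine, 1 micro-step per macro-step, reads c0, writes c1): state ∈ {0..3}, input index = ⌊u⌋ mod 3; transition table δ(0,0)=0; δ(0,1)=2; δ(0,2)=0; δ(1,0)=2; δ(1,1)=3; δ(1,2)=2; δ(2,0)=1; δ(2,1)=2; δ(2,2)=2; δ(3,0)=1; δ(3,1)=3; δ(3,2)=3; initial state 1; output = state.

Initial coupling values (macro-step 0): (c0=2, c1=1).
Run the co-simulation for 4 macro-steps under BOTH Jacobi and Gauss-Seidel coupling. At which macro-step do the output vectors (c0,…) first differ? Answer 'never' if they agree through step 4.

[Jacobi] macro 1: S0 reads c0=2 → after 3×micro: 1; S1 reads c0=2 → after 1×micro: 2 ⇒ (c0=1, c1=2)
[Jacobi] macro 2: S0 reads c0=1 → after 3×micro: 0; S1 reads c0=1 → after 1×micro: 2 ⇒ (c0=0, c1=2)
[Jacobi] macro 3: S0 reads c0=0 → after 3×micro: 0; S1 reads c0=0 → after 1×micro: 1 ⇒ (c0=0, c1=1)
[Jacobi] macro 4: S0 reads c0=0 → after 3×micro: 0; S1 reads c0=0 → after 1×micro: 2 ⇒ (c0=0, c1=2)
[Gauss-Seidel] macro 1: S0 reads c0=2 → after 3×micro: 1; S1 reads c0=1 → after 1×micro: 3 ⇒ (c0=1, c1=3)
[Gauss-Seidel] macro 2: S0 reads c0=1 → after 3×micro: 0; S1 reads c0=0 → after 1×micro: 1 ⇒ (c0=0, c1=1)
[Gauss-Seidel] macro 3: S0 reads c0=0 → after 3×micro: 0; S1 reads c0=0 → after 1×micro: 2 ⇒ (c0=0, c1=2)
[Gauss-Seidel] macro 4: S0 reads c0=0 → after 3×micro: 0; S1 reads c0=0 → after 1×micro: 1 ⇒ (c0=0, c1=1)

first divergence at macro-step: 1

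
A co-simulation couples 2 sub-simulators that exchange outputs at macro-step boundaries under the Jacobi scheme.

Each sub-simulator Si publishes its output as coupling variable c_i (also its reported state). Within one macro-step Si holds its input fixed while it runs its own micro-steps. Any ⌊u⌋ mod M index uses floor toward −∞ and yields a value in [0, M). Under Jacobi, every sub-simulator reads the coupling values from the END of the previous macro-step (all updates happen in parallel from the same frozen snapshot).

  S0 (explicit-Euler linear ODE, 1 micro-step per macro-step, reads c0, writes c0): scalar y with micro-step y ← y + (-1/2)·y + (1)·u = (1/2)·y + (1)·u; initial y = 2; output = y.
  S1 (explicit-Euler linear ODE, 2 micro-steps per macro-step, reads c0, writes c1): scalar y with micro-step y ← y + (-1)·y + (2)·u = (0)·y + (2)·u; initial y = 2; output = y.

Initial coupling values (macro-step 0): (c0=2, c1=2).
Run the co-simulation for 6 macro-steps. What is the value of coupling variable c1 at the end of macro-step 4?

macro 1: S0 reads c0=2 → after 1×micro: 3; S1 reads c0=2 → after 2×micro: 4 ⇒ (c0=3, c1=4)
macro 2: S0 reads c0=3 → after 1×micro: 9/2; S1 reads c0=3 → after 2×micro: 6 ⇒ (c0=9/2, c1=6)
macro 3: S0 reads c0=9/2 → after 1×micro: 27/4; S1 reads c0=9/2 → after 2×micro: 9 ⇒ (c0=27/4, c1=9)
macro 4: S0 reads c0=27/4 → after 1×micro: 81/8; S1 reads c0=27/4 → after 2×micro: 27/2 ⇒ (c0=81/8, c1=27/2)
macro 5: S0 reads c0=81/8 → after 1×micro: 243/16; S1 reads c0=81/8 → after 2×micro: 81/4 ⇒ (c0=243/16, c1=81/4)
macro 6: S0 reads c0=243/16 → after 1×micro: 729/32; S1 reads c0=243/16 → after 2×micro: 243/8 ⇒ (c0=729/32, c1=243/8)

c1 at macro-step 4 = 27/2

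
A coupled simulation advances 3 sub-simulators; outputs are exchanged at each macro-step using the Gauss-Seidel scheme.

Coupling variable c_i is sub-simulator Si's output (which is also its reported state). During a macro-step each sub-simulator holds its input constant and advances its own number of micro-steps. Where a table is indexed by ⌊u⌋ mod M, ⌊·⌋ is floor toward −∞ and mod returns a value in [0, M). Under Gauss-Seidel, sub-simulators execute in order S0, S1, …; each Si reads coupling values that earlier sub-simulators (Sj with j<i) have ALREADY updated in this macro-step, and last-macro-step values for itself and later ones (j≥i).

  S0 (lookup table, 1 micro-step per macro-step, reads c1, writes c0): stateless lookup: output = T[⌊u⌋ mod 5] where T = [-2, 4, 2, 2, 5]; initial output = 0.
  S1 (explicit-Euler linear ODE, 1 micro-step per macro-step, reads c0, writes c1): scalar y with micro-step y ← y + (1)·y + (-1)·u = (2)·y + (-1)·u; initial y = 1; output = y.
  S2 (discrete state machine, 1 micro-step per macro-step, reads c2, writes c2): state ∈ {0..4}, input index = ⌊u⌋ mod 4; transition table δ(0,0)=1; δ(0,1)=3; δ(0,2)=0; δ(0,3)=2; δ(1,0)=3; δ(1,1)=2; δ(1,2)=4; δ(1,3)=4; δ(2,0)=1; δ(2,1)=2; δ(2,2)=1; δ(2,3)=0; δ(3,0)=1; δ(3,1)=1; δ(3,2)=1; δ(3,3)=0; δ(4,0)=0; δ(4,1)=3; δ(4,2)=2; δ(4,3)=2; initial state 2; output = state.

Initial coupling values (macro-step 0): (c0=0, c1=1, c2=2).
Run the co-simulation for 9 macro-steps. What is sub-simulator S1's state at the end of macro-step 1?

macro 1: S0 reads c1=1 → after 1×micro: 4; S1 reads c0=4 → after 1×micro: -2; S2 reads c2=2 → after 1×micro: 1 ⇒ (c0=4, c1=-2, c2=1)
macro 2: S0 reads c1=-2 → after 1×micro: 2; S1 reads c0=2 → after 1×micro: -6; S2 reads c2=1 → after 1×micro: 2 ⇒ (c0=2, c1=-6, c2=2)
macro 3: S0 reads c1=-6 → after 1×micro: 5; S1 reads c0=5 → after 1×micro: -17; S2 reads c2=2 → after 1×micro: 1 ⇒ (c0=5, c1=-17, c2=1)
macro 4: S0 reads c1=-17 → after 1×micro: 2; S1 reads c0=2 → after 1×micro: -36; S2 reads c2=1 → after 1×micro: 2 ⇒ (c0=2, c1=-36, c2=2)
macro 5: S0 reads c1=-36 → after 1×micro: 5; S1 reads c0=5 → after 1×micro: -77; S2 reads c2=2 → after 1×micro: 1 ⇒ (c0=5, c1=-77, c2=1)
macro 6: S0 reads c1=-77 → after 1×micro: 2; S1 reads c0=2 → after 1×micro: -156; S2 reads c2=1 → after 1×micro: 2 ⇒ (c0=2, c1=-156, c2=2)
macro 7: S0 reads c1=-156 → after 1×micro: 5; S1 reads c0=5 → after 1×micro: -317; S2 reads c2=2 → after 1×micro: 1 ⇒ (c0=5, c1=-317, c2=1)
macro 8: S0 reads c1=-317 → after 1×micro: 2; S1 reads c0=2 → after 1×micro: -636; S2 reads c2=1 → after 1×micro: 2 ⇒ (c0=2, c1=-636, c2=2)
macro 9: S0 reads c1=-636 → after 1×micro: 5; S1 reads c0=5 → after 1×micro: -1277; S2 reads c2=2 → after 1×micro: 1 ⇒ (c0=5, c1=-1277, c2=1)

S1 state at macro-step 1 = -2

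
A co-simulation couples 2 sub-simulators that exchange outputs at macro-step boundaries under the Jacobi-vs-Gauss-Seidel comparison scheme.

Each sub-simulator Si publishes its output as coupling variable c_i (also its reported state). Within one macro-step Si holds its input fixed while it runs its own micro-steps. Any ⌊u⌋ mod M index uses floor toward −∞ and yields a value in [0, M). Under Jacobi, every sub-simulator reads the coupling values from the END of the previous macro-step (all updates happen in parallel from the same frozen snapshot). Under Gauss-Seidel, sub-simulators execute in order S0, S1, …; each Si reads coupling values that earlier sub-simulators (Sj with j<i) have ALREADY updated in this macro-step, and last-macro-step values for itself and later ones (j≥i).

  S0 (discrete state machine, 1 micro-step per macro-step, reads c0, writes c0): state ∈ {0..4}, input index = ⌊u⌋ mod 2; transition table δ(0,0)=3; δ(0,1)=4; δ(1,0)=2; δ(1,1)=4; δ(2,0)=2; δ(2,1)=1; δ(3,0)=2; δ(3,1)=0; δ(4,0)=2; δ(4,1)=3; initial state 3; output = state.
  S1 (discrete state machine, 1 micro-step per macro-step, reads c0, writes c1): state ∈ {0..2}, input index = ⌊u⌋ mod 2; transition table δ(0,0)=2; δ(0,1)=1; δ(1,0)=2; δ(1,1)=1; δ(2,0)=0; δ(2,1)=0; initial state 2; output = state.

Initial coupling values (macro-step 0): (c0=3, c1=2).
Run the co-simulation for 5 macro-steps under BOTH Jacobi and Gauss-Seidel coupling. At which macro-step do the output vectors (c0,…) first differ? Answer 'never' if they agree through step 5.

first divergence at macro-step: 2

[Jacobi] macro 1: S0 reads c0=3 → after 1×micro: 0; S1 reads c0=3 → after 1×micro: 0 ⇒ (c0=0, c1=0)
[Jacobi] macro 2: S0 reads c0=0 → after 1×micro: 3; S1 reads c0=0 → after 1×micro: 2 ⇒ (c0=3, c1=2)
[Jacobi] macro 3: S0 reads c0=3 → after 1×micro: 0; S1 reads c0=3 → after 1×micro: 0 ⇒ (c0=0, c1=0)
[Jacobi] macro 4: S0 reads c0=0 → after 1×micro: 3; S1 reads c0=0 → after 1×micro: 2 ⇒ (c0=3, c1=2)
[Jacobi] macro 5: S0 reads c0=3 → after 1×micro: 0; S1 reads c0=3 → after 1×micro: 0 ⇒ (c0=0, c1=0)
[Gauss-Seidel] macro 1: S0 reads c0=3 → after 1×micro: 0; S1 reads c0=0 → after 1×micro: 0 ⇒ (c0=0, c1=0)
[Gauss-Seidel] macro 2: S0 reads c0=0 → after 1×micro: 3; S1 reads c0=3 → after 1×micro: 1 ⇒ (c0=3, c1=1)
[Gauss-Seidel] macro 3: S0 reads c0=3 → after 1×micro: 0; S1 reads c0=0 → after 1×micro: 2 ⇒ (c0=0, c1=2)
[Gauss-Seidel] macro 4: S0 reads c0=0 → after 1×micro: 3; S1 reads c0=3 → after 1×micro: 0 ⇒ (c0=3, c1=0)
[Gauss-Seidel] macro 5: S0 reads c0=3 → after 1×micro: 0; S1 reads c0=0 → after 1×micro: 2 ⇒ (c0=0, c1=2)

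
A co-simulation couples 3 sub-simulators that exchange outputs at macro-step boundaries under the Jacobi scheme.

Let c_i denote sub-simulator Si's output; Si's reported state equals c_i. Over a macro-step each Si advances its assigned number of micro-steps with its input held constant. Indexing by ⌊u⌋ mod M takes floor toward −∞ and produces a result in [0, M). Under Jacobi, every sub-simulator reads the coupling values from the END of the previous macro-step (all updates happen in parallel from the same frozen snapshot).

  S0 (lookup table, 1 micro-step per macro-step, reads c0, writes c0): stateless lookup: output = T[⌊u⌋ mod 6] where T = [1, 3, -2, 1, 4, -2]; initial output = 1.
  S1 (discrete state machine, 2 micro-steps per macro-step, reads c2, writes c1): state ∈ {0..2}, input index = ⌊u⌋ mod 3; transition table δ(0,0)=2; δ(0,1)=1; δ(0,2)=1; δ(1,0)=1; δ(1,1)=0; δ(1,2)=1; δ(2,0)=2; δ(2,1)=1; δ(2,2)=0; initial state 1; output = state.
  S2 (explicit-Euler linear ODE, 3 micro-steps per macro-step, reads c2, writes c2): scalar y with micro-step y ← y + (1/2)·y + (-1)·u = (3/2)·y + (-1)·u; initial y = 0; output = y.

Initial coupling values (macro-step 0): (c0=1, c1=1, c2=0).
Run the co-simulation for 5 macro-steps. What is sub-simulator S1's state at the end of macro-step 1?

S1 state at macro-step 1 = 1

macro 1: S0 reads c0=1 → after 1×micro: 3; S1 reads c2=0 → after 2×micro: 1; S2 reads c2=0 → after 3×micro: 0 ⇒ (c0=3, c1=1, c2=0)
macro 2: S0 reads c0=3 → after 1×micro: 1; S1 reads c2=0 → after 2×micro: 1; S2 reads c2=0 → after 3×micro: 0 ⇒ (c0=1, c1=1, c2=0)
macro 3: S0 reads c0=1 → after 1×micro: 3; S1 reads c2=0 → after 2×micro: 1; S2 reads c2=0 → after 3×micro: 0 ⇒ (c0=3, c1=1, c2=0)
macro 4: S0 reads c0=3 → after 1×micro: 1; S1 reads c2=0 → after 2×micro: 1; S2 reads c2=0 → after 3×micro: 0 ⇒ (c0=1, c1=1, c2=0)
macro 5: S0 reads c0=1 → after 1×micro: 3; S1 reads c2=0 → after 2×micro: 1; S2 reads c2=0 → after 3×micro: 0 ⇒ (c0=3, c1=1, c2=0)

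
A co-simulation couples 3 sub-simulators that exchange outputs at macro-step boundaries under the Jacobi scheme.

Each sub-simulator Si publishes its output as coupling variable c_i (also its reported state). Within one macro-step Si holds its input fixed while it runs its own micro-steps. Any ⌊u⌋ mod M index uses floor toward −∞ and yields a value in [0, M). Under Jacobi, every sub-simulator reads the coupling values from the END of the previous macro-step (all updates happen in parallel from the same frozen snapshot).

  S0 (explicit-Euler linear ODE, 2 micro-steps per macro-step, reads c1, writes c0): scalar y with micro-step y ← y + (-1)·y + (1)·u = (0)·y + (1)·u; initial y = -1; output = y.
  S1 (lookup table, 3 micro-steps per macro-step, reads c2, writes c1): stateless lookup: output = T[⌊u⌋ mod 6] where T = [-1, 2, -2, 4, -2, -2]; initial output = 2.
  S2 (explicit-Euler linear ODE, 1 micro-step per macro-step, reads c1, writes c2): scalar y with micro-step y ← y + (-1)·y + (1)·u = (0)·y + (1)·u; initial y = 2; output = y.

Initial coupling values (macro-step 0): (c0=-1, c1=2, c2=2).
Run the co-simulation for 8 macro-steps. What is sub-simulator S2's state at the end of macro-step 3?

macro 1: S0 reads c1=2 → after 2×micro: 2; S1 reads c2=2 → after 3×micro: -2; S2 reads c1=2 → after 1×micro: 2 ⇒ (c0=2, c1=-2, c2=2)
macro 2: S0 reads c1=-2 → after 2×micro: -2; S1 reads c2=2 → after 3×micro: -2; S2 reads c1=-2 → after 1×micro: -2 ⇒ (c0=-2, c1=-2, c2=-2)
macro 3: S0 reads c1=-2 → after 2×micro: -2; S1 reads c2=-2 → after 3×micro: -2; S2 reads c1=-2 → after 1×micro: -2 ⇒ (c0=-2, c1=-2, c2=-2)
macro 4: S0 reads c1=-2 → after 2×micro: -2; S1 reads c2=-2 → after 3×micro: -2; S2 reads c1=-2 → after 1×micro: -2 ⇒ (c0=-2, c1=-2, c2=-2)
macro 5: S0 reads c1=-2 → after 2×micro: -2; S1 reads c2=-2 → after 3×micro: -2; S2 reads c1=-2 → after 1×micro: -2 ⇒ (c0=-2, c1=-2, c2=-2)
macro 6: S0 reads c1=-2 → after 2×micro: -2; S1 reads c2=-2 → after 3×micro: -2; S2 reads c1=-2 → after 1×micro: -2 ⇒ (c0=-2, c1=-2, c2=-2)
macro 7: S0 reads c1=-2 → after 2×micro: -2; S1 reads c2=-2 → after 3×micro: -2; S2 reads c1=-2 → after 1×micro: -2 ⇒ (c0=-2, c1=-2, c2=-2)
macro 8: S0 reads c1=-2 → after 2×micro: -2; S1 reads c2=-2 → after 3×micro: -2; S2 reads c1=-2 → after 1×micro: -2 ⇒ (c0=-2, c1=-2, c2=-2)

S2 state at macro-step 3 = -2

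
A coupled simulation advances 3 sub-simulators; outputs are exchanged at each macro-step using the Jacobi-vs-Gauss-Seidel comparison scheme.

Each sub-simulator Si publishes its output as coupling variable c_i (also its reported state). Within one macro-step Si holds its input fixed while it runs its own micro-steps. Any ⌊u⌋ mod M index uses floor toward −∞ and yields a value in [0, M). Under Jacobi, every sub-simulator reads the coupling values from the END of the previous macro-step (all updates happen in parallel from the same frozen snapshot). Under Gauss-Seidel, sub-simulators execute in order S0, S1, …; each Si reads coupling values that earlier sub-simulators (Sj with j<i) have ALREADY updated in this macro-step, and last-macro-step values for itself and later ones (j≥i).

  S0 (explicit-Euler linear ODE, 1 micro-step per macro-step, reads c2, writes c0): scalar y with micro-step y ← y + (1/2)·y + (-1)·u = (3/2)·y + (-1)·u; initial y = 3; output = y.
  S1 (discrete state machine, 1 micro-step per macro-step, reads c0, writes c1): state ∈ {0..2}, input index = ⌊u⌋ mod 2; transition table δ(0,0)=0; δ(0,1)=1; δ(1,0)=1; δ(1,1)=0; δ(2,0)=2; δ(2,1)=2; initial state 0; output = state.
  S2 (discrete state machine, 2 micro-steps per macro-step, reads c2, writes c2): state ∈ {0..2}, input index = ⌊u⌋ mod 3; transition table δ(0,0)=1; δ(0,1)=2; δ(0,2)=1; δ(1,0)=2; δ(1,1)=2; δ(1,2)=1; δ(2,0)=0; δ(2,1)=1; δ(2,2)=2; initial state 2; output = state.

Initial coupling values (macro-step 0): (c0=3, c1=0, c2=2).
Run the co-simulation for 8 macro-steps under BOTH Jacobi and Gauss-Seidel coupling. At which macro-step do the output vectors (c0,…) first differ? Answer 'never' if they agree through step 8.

first divergence at macro-step: 1

[Jacobi] macro 1: S0 reads c2=2 → after 1×micro: 5/2; S1 reads c0=3 → after 1×micro: 1; S2 reads c2=2 → after 2×micro: 2 ⇒ (c0=5/2, c1=1, c2=2)
[Jacobi] macro 2: S0 reads c2=2 → after 1×micro: 7/4; S1 reads c0=5/2 → after 1×micro: 1; S2 reads c2=2 → after 2×micro: 2 ⇒ (c0=7/4, c1=1, c2=2)
[Jacobi] macro 3: S0 reads c2=2 → after 1×micro: 5/8; S1 reads c0=7/4 → after 1×micro: 0; S2 reads c2=2 → after 2×micro: 2 ⇒ (c0=5/8, c1=0, c2=2)
[Jacobi] macro 4: S0 reads c2=2 → after 1×micro: -17/16; S1 reads c0=5/8 → after 1×micro: 0; S2 reads c2=2 → after 2×micro: 2 ⇒ (c0=-17/16, c1=0, c2=2)
[Jacobi] macro 5: S0 reads c2=2 → after 1×micro: -115/32; S1 reads c0=-17/16 → after 1×micro: 0; S2 reads c2=2 → after 2×micro: 2 ⇒ (c0=-115/32, c1=0, c2=2)
[Jacobi] macro 6: S0 reads c2=2 → after 1×micro: -473/64; S1 reads c0=-115/32 → after 1×micro: 0; S2 reads c2=2 → after 2×micro: 2 ⇒ (c0=-473/64, c1=0, c2=2)
[Jacobi] macro 7: S0 reads c2=2 → after 1×micro: -1675/128; S1 reads c0=-473/64 → after 1×micro: 0; S2 reads c2=2 → after 2×micro: 2 ⇒ (c0=-1675/128, c1=0, c2=2)
[Jacobi] macro 8: S0 reads c2=2 → after 1×micro: -5537/256; S1 reads c0=-1675/128 → after 1×micro: 0; S2 reads c2=2 → after 2×micro: 2 ⇒ (c0=-5537/256, c1=0, c2=2)
[Gauss-Seidel] macro 1: S0 reads c2=2 → after 1×micro: 5/2; S1 reads c0=5/2 → after 1×micro: 0; S2 reads c2=2 → after 2×micro: 2 ⇒ (c0=5/2, c1=0, c2=2)
[Gauss-Seidel] macro 2: S0 reads c2=2 → after 1×micro: 7/4; S1 reads c0=7/4 → after 1×micro: 1; S2 reads c2=2 → after 2×micro: 2 ⇒ (c0=7/4, c1=1, c2=2)
[Gauss-Seidel] macro 3: S0 reads c2=2 → after 1×micro: 5/8; S1 reads c0=5/8 → after 1×micro: 1; S2 reads c2=2 → after 2×micro: 2 ⇒ (c0=5/8, c1=1, c2=2)
[Gauss-Seidel] macro 4: S0 reads c2=2 → after 1×micro: -17/16; S1 reads c0=-17/16 → after 1×micro: 1; S2 reads c2=2 → after 2×micro: 2 ⇒ (c0=-17/16, c1=1, c2=2)
[Gauss-Seidel] macro 5: S0 reads c2=2 → after 1×micro: -115/32; S1 reads c0=-115/32 → after 1×micro: 1; S2 reads c2=2 → after 2×micro: 2 ⇒ (c0=-115/32, c1=1, c2=2)
[Gauss-Seidel] macro 6: S0 reads c2=2 → after 1×micro: -473/64; S1 reads c0=-473/64 → after 1×micro: 1; S2 reads c2=2 → after 2×micro: 2 ⇒ (c0=-473/64, c1=1, c2=2)
[Gauss-Seidel] macro 7: S0 reads c2=2 → after 1×micro: -1675/128; S1 reads c0=-1675/128 → after 1×micro: 1; S2 reads c2=2 → after 2×micro: 2 ⇒ (c0=-1675/128, c1=1, c2=2)
[Gauss-Seidel] macro 8: S0 reads c2=2 → after 1×micro: -5537/256; S1 reads c0=-5537/256 → after 1×micro: 1; S2 reads c2=2 → after 2×micro: 2 ⇒ (c0=-5537/256, c1=1, c2=2)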